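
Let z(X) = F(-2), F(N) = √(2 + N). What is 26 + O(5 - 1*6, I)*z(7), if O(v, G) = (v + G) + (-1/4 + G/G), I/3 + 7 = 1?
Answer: 26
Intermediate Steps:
I = -18 (I = -21 + 3*1 = -21 + 3 = -18)
z(X) = 0 (z(X) = √(2 - 2) = √0 = 0)
O(v, G) = ¾ + G + v (O(v, G) = (G + v) + (-1*¼ + 1) = (G + v) + (-¼ + 1) = (G + v) + ¾ = ¾ + G + v)
26 + O(5 - 1*6, I)*z(7) = 26 + (¾ - 18 + (5 - 1*6))*0 = 26 + (¾ - 18 + (5 - 6))*0 = 26 + (¾ - 18 - 1)*0 = 26 - 73/4*0 = 26 + 0 = 26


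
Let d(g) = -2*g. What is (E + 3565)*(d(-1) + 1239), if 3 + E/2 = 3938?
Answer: 14190835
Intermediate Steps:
E = 7870 (E = -6 + 2*3938 = -6 + 7876 = 7870)
(E + 3565)*(d(-1) + 1239) = (7870 + 3565)*(-2*(-1) + 1239) = 11435*(2 + 1239) = 11435*1241 = 14190835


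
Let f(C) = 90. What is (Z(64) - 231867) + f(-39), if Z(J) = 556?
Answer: -231221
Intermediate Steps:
(Z(64) - 231867) + f(-39) = (556 - 231867) + 90 = -231311 + 90 = -231221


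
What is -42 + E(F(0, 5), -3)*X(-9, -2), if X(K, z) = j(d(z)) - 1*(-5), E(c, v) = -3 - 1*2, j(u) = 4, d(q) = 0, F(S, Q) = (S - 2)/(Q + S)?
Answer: -87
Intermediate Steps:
F(S, Q) = (-2 + S)/(Q + S)
E(c, v) = -5 (E(c, v) = -3 - 2 = -5)
X(K, z) = 9 (X(K, z) = 4 - 1*(-5) = 4 + 5 = 9)
-42 + E(F(0, 5), -3)*X(-9, -2) = -42 - 5*9 = -42 - 45 = -87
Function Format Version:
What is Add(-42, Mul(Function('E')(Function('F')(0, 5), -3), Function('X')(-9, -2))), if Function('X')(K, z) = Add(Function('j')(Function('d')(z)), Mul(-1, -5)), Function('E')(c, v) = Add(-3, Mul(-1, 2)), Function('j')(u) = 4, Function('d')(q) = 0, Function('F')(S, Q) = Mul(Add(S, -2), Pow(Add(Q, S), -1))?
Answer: -87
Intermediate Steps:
Function('F')(S, Q) = Mul(Pow(Add(Q, S), -1), Add(-2, S)) (Function('F')(S, Q) = Mul(Add(-2, S), Pow(Add(Q, S), -1)) = Mul(Pow(Add(Q, S), -1), Add(-2, S)))
Function('E')(c, v) = -5 (Function('E')(c, v) = Add(-3, -2) = -5)
Function('X')(K, z) = 9 (Function('X')(K, z) = Add(4, Mul(-1, -5)) = Add(4, 5) = 9)
Add(-42, Mul(Function('E')(Function('F')(0, 5), -3), Function('X')(-9, -2))) = Add(-42, Mul(-5, 9)) = Add(-42, -45) = -87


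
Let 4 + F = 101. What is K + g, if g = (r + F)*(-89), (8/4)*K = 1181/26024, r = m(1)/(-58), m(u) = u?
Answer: -13028230751/1509392 ≈ -8631.4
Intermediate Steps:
F = 97 (F = -4 + 101 = 97)
r = -1/58 (r = 1/(-58) = 1*(-1/58) = -1/58 ≈ -0.017241)
K = 1181/52048 (K = (1181/26024)/2 = (1181*(1/26024))/2 = (½)*(1181/26024) = 1181/52048 ≈ 0.022691)
g = -500625/58 (g = (-1/58 + 97)*(-89) = (5625/58)*(-89) = -500625/58 ≈ -8631.5)
K + g = 1181/52048 - 500625/58 = -13028230751/1509392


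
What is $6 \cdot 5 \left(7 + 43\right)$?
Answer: $1500$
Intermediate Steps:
$6 \cdot 5 \left(7 + 43\right) = 30 \cdot 50 = 1500$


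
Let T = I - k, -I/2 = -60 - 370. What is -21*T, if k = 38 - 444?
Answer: -26586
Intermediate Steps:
I = 860 (I = -2*(-60 - 370) = -2*(-430) = 860)
k = -406
T = 1266 (T = 860 - 1*(-406) = 860 + 406 = 1266)
-21*T = -21*1266 = -26586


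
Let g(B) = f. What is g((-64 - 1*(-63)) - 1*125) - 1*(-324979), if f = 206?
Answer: 325185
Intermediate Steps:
g(B) = 206
g((-64 - 1*(-63)) - 1*125) - 1*(-324979) = 206 - 1*(-324979) = 206 + 324979 = 325185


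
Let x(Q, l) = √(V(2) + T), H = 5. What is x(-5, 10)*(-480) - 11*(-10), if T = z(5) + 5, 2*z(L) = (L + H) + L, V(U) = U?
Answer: 110 - 240*√58 ≈ -1717.8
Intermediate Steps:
z(L) = 5/2 + L (z(L) = ((L + 5) + L)/2 = ((5 + L) + L)/2 = (5 + 2*L)/2 = 5/2 + L)
T = 25/2 (T = (5/2 + 5) + 5 = 15/2 + 5 = 25/2 ≈ 12.500)
x(Q, l) = √58/2 (x(Q, l) = √(2 + 25/2) = √(29/2) = √58/2)
x(-5, 10)*(-480) - 11*(-10) = (√58/2)*(-480) - 11*(-10) = -240*√58 + 110 = 110 - 240*√58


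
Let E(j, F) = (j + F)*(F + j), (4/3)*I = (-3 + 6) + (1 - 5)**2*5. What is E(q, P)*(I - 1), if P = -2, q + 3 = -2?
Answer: 12005/4 ≈ 3001.3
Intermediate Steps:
q = -5 (q = -3 - 2 = -5)
I = 249/4 (I = 3*((-3 + 6) + (1 - 5)**2*5)/4 = 3*(3 + (-4)**2*5)/4 = 3*(3 + 16*5)/4 = 3*(3 + 80)/4 = (3/4)*83 = 249/4 ≈ 62.250)
E(j, F) = (F + j)**2 (E(j, F) = (F + j)*(F + j) = (F + j)**2)
E(q, P)*(I - 1) = (-2 - 5)**2*(249/4 - 1) = (-7)**2*(245/4) = 49*(245/4) = 12005/4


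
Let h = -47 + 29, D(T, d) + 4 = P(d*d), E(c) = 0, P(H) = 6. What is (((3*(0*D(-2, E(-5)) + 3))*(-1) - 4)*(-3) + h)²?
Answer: 441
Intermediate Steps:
D(T, d) = 2 (D(T, d) = -4 + 6 = 2)
h = -18
(((3*(0*D(-2, E(-5)) + 3))*(-1) - 4)*(-3) + h)² = (((3*(0*2 + 3))*(-1) - 4)*(-3) - 18)² = (((3*(0 + 3))*(-1) - 4)*(-3) - 18)² = (((3*3)*(-1) - 4)*(-3) - 18)² = ((9*(-1) - 4)*(-3) - 18)² = ((-9 - 4)*(-3) - 18)² = (-13*(-3) - 18)² = (39 - 18)² = 21² = 441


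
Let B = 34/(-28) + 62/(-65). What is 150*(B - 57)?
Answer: -807645/91 ≈ -8875.2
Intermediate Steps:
B = -1973/910 (B = 34*(-1/28) + 62*(-1/65) = -17/14 - 62/65 = -1973/910 ≈ -2.1681)
150*(B - 57) = 150*(-1973/910 - 57) = 150*(-53843/910) = -807645/91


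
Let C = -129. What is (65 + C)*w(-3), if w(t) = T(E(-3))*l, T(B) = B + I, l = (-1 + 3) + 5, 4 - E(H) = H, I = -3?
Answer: -1792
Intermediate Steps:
E(H) = 4 - H
l = 7 (l = 2 + 5 = 7)
T(B) = -3 + B (T(B) = B - 3 = -3 + B)
w(t) = 28 (w(t) = (-3 + (4 - 1*(-3)))*7 = (-3 + (4 + 3))*7 = (-3 + 7)*7 = 4*7 = 28)
(65 + C)*w(-3) = (65 - 129)*28 = -64*28 = -1792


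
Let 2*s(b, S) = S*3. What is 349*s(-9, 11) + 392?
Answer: 12301/2 ≈ 6150.5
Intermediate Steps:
s(b, S) = 3*S/2 (s(b, S) = (S*3)/2 = (3*S)/2 = 3*S/2)
349*s(-9, 11) + 392 = 349*((3/2)*11) + 392 = 349*(33/2) + 392 = 11517/2 + 392 = 12301/2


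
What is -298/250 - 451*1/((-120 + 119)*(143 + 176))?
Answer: 804/3625 ≈ 0.22179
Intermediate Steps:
-298/250 - 451*1/((-120 + 119)*(143 + 176)) = -298*1/250 - 451/(319*(-1)) = -149/125 - 451/(-319) = -149/125 - 451*(-1/319) = -149/125 + 41/29 = 804/3625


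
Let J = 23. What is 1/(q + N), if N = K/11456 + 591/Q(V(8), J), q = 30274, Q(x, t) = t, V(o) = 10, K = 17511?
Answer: 263488/7984008961 ≈ 3.3002e-5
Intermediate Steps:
N = 7173249/263488 (N = 17511/11456 + 591/23 = 7173249/263488 ≈ 27.224)
1/(q + N) = 1/(30274 + 7173249/263488) = 1/(7984008961/263488) = 263488/7984008961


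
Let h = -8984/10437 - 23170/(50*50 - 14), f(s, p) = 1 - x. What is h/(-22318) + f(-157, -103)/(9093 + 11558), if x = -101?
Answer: 32260218089083/5979201260316438 ≈ 0.0053954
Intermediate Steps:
f(s, p) = 102 (f(s, p) = 1 - 1*(-101) = 1 + 101 = 102)
h = -132079757/12973191 (h = -8984*1/10437 - 23170/(2500 - 14) = -8984/10437 - 23170/2486 = -8984/10437 - 23170*1/2486 = -8984/10437 - 11585/1243 = -132079757/12973191 ≈ -10.181)
h/(-22318) + f(-157, -103)/(9093 + 11558) = -132079757/12973191/(-22318) + 102/(9093 + 11558) = -132079757/12973191*(-1/22318) + 102/20651 = 132079757/289535676738 + 102*(1/20651) = 132079757/289535676738 + 102/20651 = 32260218089083/5979201260316438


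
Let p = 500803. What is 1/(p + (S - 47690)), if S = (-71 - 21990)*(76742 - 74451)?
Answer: -1/50088638 ≈ -1.9965e-8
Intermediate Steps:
S = -50541751 (S = -22061*2291 = -50541751)
1/(p + (S - 47690)) = 1/(500803 + (-50541751 - 47690)) = 1/(500803 - 50589441) = 1/(-50088638) = -1/50088638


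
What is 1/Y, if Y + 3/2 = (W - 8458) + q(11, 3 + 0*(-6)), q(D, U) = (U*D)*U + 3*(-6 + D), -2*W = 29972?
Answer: -2/46663 ≈ -4.2861e-5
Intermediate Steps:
W = -14986 (W = -1/2*29972 = -14986)
q(D, U) = -18 + 3*D + D*U**2 (q(D, U) = (D*U)*U + (-18 + 3*D) = D*U**2 + (-18 + 3*D) = -18 + 3*D + D*U**2)
Y = -46663/2 (Y = -3/2 + ((-14986 - 8458) + (-18 + 3*11 + 11*(3 + 0*(-6))**2)) = -3/2 + (-23444 + (-18 + 33 + 11*(3 + 0)**2)) = -3/2 + (-23444 + (-18 + 33 + 11*3**2)) = -3/2 + (-23444 + (-18 + 33 + 11*9)) = -3/2 + (-23444 + (-18 + 33 + 99)) = -3/2 + (-23444 + 114) = -3/2 - 23330 = -46663/2 ≈ -23332.)
1/Y = 1/(-46663/2) = -2/46663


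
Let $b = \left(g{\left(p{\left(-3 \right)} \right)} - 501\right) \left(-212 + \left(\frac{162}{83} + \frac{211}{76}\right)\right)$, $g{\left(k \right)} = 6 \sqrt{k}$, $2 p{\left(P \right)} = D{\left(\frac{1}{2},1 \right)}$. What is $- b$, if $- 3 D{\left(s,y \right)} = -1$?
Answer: $- \frac{655042971}{6308} + \frac{1307471 \sqrt{6}}{6308} \approx -1.0334 \cdot 10^{5}$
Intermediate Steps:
$D{\left(s,y \right)} = \frac{1}{3}$ ($D{\left(s,y \right)} = \left(- \frac{1}{3}\right) \left(-1\right) = \frac{1}{3}$)
$p{\left(P \right)} = \frac{1}{6}$ ($p{\left(P \right)} = \frac{1}{2} \cdot \frac{1}{3} = \frac{1}{6}$)
$b = \frac{655042971}{6308} - \frac{1307471 \sqrt{6}}{6308}$ ($b = \left(\frac{6}{\sqrt{6}} - 501\right) \left(-212 + \left(\frac{162}{83} + \frac{211}{76}\right)\right) = \left(6 \frac{\sqrt{6}}{6} - 501\right) \left(-212 + \left(162 \cdot \frac{1}{83} + 211 \cdot \frac{1}{76}\right)\right) = \left(\sqrt{6} - 501\right) \left(-212 + \left(\frac{162}{83} + \frac{211}{76}\right)\right) = \left(-501 + \sqrt{6}\right) \left(-212 + \frac{29825}{6308}\right) = \left(-501 + \sqrt{6}\right) \left(- \frac{1307471}{6308}\right) = \frac{655042971}{6308} - \frac{1307471 \sqrt{6}}{6308} \approx 1.0334 \cdot 10^{5}$)
$- b = - (\frac{655042971}{6308} - \frac{1307471 \sqrt{6}}{6308}) = - \frac{655042971}{6308} + \frac{1307471 \sqrt{6}}{6308}$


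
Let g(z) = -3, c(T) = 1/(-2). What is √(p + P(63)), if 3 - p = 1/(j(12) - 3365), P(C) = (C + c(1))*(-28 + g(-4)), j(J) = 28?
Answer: 3*I*√9574113286/6674 ≈ 43.983*I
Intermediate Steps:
c(T) = -½
P(C) = 31/2 - 31*C (P(C) = (C - ½)*(-28 - 3) = (-½ + C)*(-31) = 31/2 - 31*C)
p = 10012/3337 (p = 3 - 1/(28 - 3365) = 3 - 1/(-3337) = 3 - 1*(-1/3337) = 3 + 1/3337 = 10012/3337 ≈ 3.0003)
√(p + P(63)) = √(10012/3337 + (31/2 - 31*63)) = √(10012/3337 + (31/2 - 1953)) = √(10012/3337 - 3875/2) = √(-12910851/6674) = 3*I*√9574113286/6674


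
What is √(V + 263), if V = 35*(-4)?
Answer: √123 ≈ 11.091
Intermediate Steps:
V = -140
√(V + 263) = √(-140 + 263) = √123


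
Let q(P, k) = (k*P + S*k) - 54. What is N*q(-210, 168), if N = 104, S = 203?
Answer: -127920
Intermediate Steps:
q(P, k) = -54 + 203*k + P*k (q(P, k) = (k*P + 203*k) - 54 = (P*k + 203*k) - 54 = (203*k + P*k) - 54 = -54 + 203*k + P*k)
N*q(-210, 168) = 104*(-54 + 203*168 - 210*168) = 104*(-54 + 34104 - 35280) = 104*(-1230) = -127920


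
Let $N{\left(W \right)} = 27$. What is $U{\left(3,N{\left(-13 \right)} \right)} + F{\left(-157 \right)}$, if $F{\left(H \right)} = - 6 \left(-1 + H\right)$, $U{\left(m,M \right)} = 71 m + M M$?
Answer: $1890$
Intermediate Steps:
$U{\left(m,M \right)} = M^{2} + 71 m$ ($U{\left(m,M \right)} = 71 m + M^{2} = M^{2} + 71 m$)
$F{\left(H \right)} = 6 - 6 H$
$U{\left(3,N{\left(-13 \right)} \right)} + F{\left(-157 \right)} = \left(27^{2} + 71 \cdot 3\right) + \left(6 - -942\right) = \left(729 + 213\right) + \left(6 + 942\right) = 942 + 948 = 1890$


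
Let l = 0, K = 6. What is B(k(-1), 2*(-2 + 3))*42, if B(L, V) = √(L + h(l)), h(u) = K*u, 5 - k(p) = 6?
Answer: 42*I ≈ 42.0*I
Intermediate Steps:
k(p) = -1 (k(p) = 5 - 1*6 = 5 - 6 = -1)
h(u) = 6*u
B(L, V) = √L (B(L, V) = √(L + 6*0) = √(L + 0) = √L)
B(k(-1), 2*(-2 + 3))*42 = √(-1)*42 = I*42 = 42*I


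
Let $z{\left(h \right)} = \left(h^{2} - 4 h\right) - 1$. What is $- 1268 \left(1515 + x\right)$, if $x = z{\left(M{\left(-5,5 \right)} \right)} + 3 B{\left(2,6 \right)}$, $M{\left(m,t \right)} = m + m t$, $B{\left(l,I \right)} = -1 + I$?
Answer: $-3232132$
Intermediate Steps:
$z{\left(h \right)} = -1 + h^{2} - 4 h$
$x = 1034$ ($x = \left(-1 + \left(- 5 \left(1 + 5\right)\right)^{2} - 4 \left(- 5 \left(1 + 5\right)\right)\right) + 3 \left(-1 + 6\right) = \left(-1 + \left(\left(-5\right) 6\right)^{2} - 4 \left(\left(-5\right) 6\right)\right) + 3 \cdot 5 = \left(-1 + \left(-30\right)^{2} - -120\right) + 15 = \left(-1 + 900 + 120\right) + 15 = 1019 + 15 = 1034$)
$- 1268 \left(1515 + x\right) = - 1268 \left(1515 + 1034\right) = \left(-1268\right) 2549 = -3232132$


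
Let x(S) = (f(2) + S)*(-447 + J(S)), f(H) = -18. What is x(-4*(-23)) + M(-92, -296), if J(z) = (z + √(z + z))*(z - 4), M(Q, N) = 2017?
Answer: 568043 + 13024*√46 ≈ 6.5638e+5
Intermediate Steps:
J(z) = (-4 + z)*(z + √2*√z) (J(z) = (z + √(2*z))*(-4 + z) = (z + √2*√z)*(-4 + z) = (-4 + z)*(z + √2*√z))
x(S) = (-18 + S)*(-447 + S² - 4*S + √2*S^(3/2) - 4*√2*√S) (x(S) = (-18 + S)*(-447 + (S² - 4*S + √2*S^(3/2) - 4*√2*√S)) = (-18 + S)*(-447 + S² - 4*S + √2*S^(3/2) - 4*√2*√S))
x(-4*(-23)) + M(-92, -296) = (8046 + (-4*(-23))³ - (-1500)*(-23) - 22*(-4*(-23))² + √2*(-4*(-23))^(5/2) - 22*√2*(-4*(-23))^(3/2) + 72*√2*√(-4*(-23))) + 2017 = (8046 + 92³ - 375*92 - 22*92² + √2*92^(5/2) - 22*√2*92^(3/2) + 72*√2*√92) + 2017 = (8046 + 778688 - 34500 - 22*8464 + √2*(16928*√23) - 22*√2*184*√23 + 72*√2*(2*√23)) + 2017 = (8046 + 778688 - 34500 - 186208 + 16928*√46 - 4048*√46 + 144*√46) + 2017 = (566026 + 13024*√46) + 2017 = 568043 + 13024*√46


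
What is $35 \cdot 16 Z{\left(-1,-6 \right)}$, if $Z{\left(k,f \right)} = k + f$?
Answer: $-3920$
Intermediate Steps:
$Z{\left(k,f \right)} = f + k$
$35 \cdot 16 Z{\left(-1,-6 \right)} = 35 \cdot 16 \left(-6 - 1\right) = 560 \left(-7\right) = -3920$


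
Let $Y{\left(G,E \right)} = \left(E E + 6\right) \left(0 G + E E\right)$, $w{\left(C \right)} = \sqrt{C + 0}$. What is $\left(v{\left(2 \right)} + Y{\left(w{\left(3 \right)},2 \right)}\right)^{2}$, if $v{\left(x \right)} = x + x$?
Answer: $1936$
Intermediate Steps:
$v{\left(x \right)} = 2 x$
$w{\left(C \right)} = \sqrt{C}$
$Y{\left(G,E \right)} = E^{2} \left(6 + E^{2}\right)$ ($Y{\left(G,E \right)} = \left(E^{2} + 6\right) \left(0 + E^{2}\right) = \left(6 + E^{2}\right) E^{2} = E^{2} \left(6 + E^{2}\right)$)
$\left(v{\left(2 \right)} + Y{\left(w{\left(3 \right)},2 \right)}\right)^{2} = \left(2 \cdot 2 + 2^{2} \left(6 + 2^{2}\right)\right)^{2} = \left(4 + 4 \left(6 + 4\right)\right)^{2} = \left(4 + 4 \cdot 10\right)^{2} = \left(4 + 40\right)^{2} = 44^{2} = 1936$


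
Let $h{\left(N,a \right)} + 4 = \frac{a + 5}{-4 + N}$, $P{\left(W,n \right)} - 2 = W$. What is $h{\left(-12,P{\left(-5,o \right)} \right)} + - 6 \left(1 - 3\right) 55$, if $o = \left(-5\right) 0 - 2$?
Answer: $\frac{5247}{8} \approx 655.88$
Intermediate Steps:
$o = -2$ ($o = 0 - 2 = -2$)
$P{\left(W,n \right)} = 2 + W$
$h{\left(N,a \right)} = -4 + \frac{5 + a}{-4 + N}$ ($h{\left(N,a \right)} = -4 + \frac{a + 5}{-4 + N} = -4 + \frac{5 + a}{-4 + N}$)
$h{\left(-12,P{\left(-5,o \right)} \right)} + - 6 \left(1 - 3\right) 55 = \frac{21 + \left(2 - 5\right) - -48}{-4 - 12} + - 6 \left(1 - 3\right) 55 = \frac{21 - 3 + 48}{-16} + \left(-6\right) \left(-2\right) 55 = \left(- \frac{1}{16}\right) 66 + 12 \cdot 55 = - \frac{33}{8} + 660 = \frac{5247}{8}$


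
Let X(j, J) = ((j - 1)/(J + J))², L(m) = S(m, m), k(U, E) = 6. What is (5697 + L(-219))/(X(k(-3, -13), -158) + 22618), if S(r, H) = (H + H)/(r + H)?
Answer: 568979488/2258543033 ≈ 0.25192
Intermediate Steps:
S(r, H) = 2*H/(H + r) (S(r, H) = (2*H)/(H + r) = 2*H/(H + r))
L(m) = 1 (L(m) = 2*m/(m + m) = 2*m/((2*m)) = 2*m*(1/(2*m)) = 1)
X(j, J) = (-1 + j)²/(4*J²) (X(j, J) = ((-1 + j)/((2*J)))² = ((-1 + j)*(1/(2*J)))² = ((-1 + j)/(2*J))² = (-1 + j)²/(4*J²))
(5697 + L(-219))/(X(k(-3, -13), -158) + 22618) = (5697 + 1)/((¼)*(-1 + 6)²/(-158)² + 22618) = 5698/((¼)*(1/24964)*5² + 22618) = 5698/((¼)*(1/24964)*25 + 22618) = 5698/(25/99856 + 22618) = 5698/(2258543033/99856) = 5698*(99856/2258543033) = 568979488/2258543033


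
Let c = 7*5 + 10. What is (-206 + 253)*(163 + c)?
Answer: 9776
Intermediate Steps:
c = 45 (c = 35 + 10 = 45)
(-206 + 253)*(163 + c) = (-206 + 253)*(163 + 45) = 47*208 = 9776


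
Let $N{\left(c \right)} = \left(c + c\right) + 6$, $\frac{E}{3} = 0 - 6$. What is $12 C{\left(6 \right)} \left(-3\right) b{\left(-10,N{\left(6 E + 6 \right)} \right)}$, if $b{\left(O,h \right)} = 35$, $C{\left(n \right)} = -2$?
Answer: $2520$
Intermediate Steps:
$E = -18$ ($E = 3 \left(0 - 6\right) = 3 \left(-6\right) = -18$)
$N{\left(c \right)} = 6 + 2 c$ ($N{\left(c \right)} = 2 c + 6 = 6 + 2 c$)
$12 C{\left(6 \right)} \left(-3\right) b{\left(-10,N{\left(6 E + 6 \right)} \right)} = 12 \left(-2\right) \left(-3\right) 35 = \left(-24\right) \left(-3\right) 35 = 72 \cdot 35 = 2520$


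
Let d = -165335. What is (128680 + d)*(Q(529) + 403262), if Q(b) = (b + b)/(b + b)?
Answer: -14781605265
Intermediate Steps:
Q(b) = 1 (Q(b) = (2*b)/((2*b)) = (2*b)*(1/(2*b)) = 1)
(128680 + d)*(Q(529) + 403262) = (128680 - 165335)*(1 + 403262) = -36655*403263 = -14781605265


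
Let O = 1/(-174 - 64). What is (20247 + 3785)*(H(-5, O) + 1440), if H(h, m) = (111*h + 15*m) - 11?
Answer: 2499291952/119 ≈ 2.1002e+7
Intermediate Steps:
O = -1/238 (O = 1/(-238) = -1/238 ≈ -0.0042017)
H(h, m) = -11 + 15*m + 111*h (H(h, m) = (15*m + 111*h) - 11 = -11 + 15*m + 111*h)
(20247 + 3785)*(H(-5, O) + 1440) = (20247 + 3785)*((-11 + 15*(-1/238) + 111*(-5)) + 1440) = 24032*((-11 - 15/238 - 555) + 1440) = 24032*(-134723/238 + 1440) = 24032*(207997/238) = 2499291952/119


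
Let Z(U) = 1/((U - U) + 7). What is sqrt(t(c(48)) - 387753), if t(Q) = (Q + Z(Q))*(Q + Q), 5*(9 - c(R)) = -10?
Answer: 3*I*sqrt(2109765)/7 ≈ 622.5*I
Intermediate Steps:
c(R) = 11 (c(R) = 9 - 1/5*(-10) = 9 + 2 = 11)
Z(U) = 1/7 (Z(U) = 1/(0 + 7) = 1/7)
t(Q) = 2*Q*(1/7 + Q) (t(Q) = (Q + 1/7)*(Q + Q) = (1/7 + Q)*(2*Q) = 2*Q*(1/7 + Q))
sqrt(t(c(48)) - 387753) = sqrt((2/7)*11*(1 + 7*11) - 387753) = sqrt((2/7)*11*(1 + 77) - 387753) = sqrt((2/7)*11*78 - 387753) = sqrt(1716/7 - 387753) = sqrt(-2712555/7) = 3*I*sqrt(2109765)/7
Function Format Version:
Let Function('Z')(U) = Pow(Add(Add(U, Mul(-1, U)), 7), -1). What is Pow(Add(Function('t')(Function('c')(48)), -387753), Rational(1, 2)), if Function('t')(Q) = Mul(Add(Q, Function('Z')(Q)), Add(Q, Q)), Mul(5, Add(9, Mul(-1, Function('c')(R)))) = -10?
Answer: Mul(Rational(3, 7), I, Pow(2109765, Rational(1, 2))) ≈ Mul(622.50, I)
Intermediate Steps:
Function('c')(R) = 11 (Function('c')(R) = Add(9, Mul(Rational(-1, 5), -10)) = Add(9, 2) = 11)
Function('Z')(U) = Rational(1, 7) (Function('Z')(U) = Pow(Add(0, 7), -1) = Pow(7, -1) = Rational(1, 7))
Function('t')(Q) = Mul(2, Q, Add(Rational(1, 7), Q)) (Function('t')(Q) = Mul(Add(Q, Rational(1, 7)), Add(Q, Q)) = Mul(Add(Rational(1, 7), Q), Mul(2, Q)) = Mul(2, Q, Add(Rational(1, 7), Q)))
Pow(Add(Function('t')(Function('c')(48)), -387753), Rational(1, 2)) = Pow(Add(Mul(Rational(2, 7), 11, Add(1, Mul(7, 11))), -387753), Rational(1, 2)) = Pow(Add(Mul(Rational(2, 7), 11, Add(1, 77)), -387753), Rational(1, 2)) = Pow(Add(Mul(Rational(2, 7), 11, 78), -387753), Rational(1, 2)) = Pow(Add(Rational(1716, 7), -387753), Rational(1, 2)) = Pow(Rational(-2712555, 7), Rational(1, 2)) = Mul(Rational(3, 7), I, Pow(2109765, Rational(1, 2)))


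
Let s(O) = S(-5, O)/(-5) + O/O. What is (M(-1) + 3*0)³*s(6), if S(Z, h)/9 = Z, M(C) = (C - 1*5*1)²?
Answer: 466560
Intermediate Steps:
M(C) = (-5 + C)² (M(C) = (C - 5*1)² = (C - 5)² = (-5 + C)²)
S(Z, h) = 9*Z
s(O) = 10 (s(O) = (9*(-5))/(-5) + O/O = -45*(-⅕) + 1 = 9 + 1 = 10)
(M(-1) + 3*0)³*s(6) = ((-5 - 1)² + 3*0)³*10 = ((-6)² + 0)³*10 = (36 + 0)³*10 = 36³*10 = 46656*10 = 466560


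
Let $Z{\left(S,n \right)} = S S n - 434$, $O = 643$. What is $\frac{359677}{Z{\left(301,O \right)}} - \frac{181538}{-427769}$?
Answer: $\frac{10729538032455}{24920114713921} \approx 0.43056$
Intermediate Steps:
$Z{\left(S,n \right)} = -434 + n S^{2}$ ($Z{\left(S,n \right)} = S^{2} n - 434 = n S^{2} - 434 = -434 + n S^{2}$)
$\frac{359677}{Z{\left(301,O \right)}} - \frac{181538}{-427769} = \frac{359677}{-434 + 643 \cdot 301^{2}} - \frac{181538}{-427769} = \frac{359677}{-434 + 643 \cdot 90601} - - \frac{181538}{427769} = \frac{359677}{-434 + 58256443} + \frac{181538}{427769} = \frac{359677}{58256009} + \frac{181538}{427769} = \frac{10729538032455}{24920114713921}$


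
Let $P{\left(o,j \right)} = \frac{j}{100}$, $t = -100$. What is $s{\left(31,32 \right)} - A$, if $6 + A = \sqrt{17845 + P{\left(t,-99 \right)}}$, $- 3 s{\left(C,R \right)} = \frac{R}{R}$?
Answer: $\frac{17}{3} - \frac{\sqrt{1784401}}{10} \approx -127.91$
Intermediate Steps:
$P{\left(o,j \right)} = \frac{j}{100}$ ($P{\left(o,j \right)} = j \frac{1}{100} = \frac{j}{100}$)
$s{\left(C,R \right)} = - \frac{1}{3}$ ($s{\left(C,R \right)} = - \frac{R \frac{1}{R}}{3} = \left(- \frac{1}{3}\right) 1 = - \frac{1}{3}$)
$A = -6 + \frac{\sqrt{1784401}}{10}$ ($A = -6 + \sqrt{17845 + \frac{1}{100} \left(-99\right)} = -6 + \sqrt{17845 - \frac{99}{100}} = -6 + \sqrt{\frac{1784401}{100}} = -6 + \frac{\sqrt{1784401}}{10} \approx 127.58$)
$s{\left(31,32 \right)} - A = - \frac{1}{3} - \left(-6 + \frac{\sqrt{1784401}}{10}\right) = - \frac{1}{3} + \left(6 - \frac{\sqrt{1784401}}{10}\right) = \frac{17}{3} - \frac{\sqrt{1784401}}{10}$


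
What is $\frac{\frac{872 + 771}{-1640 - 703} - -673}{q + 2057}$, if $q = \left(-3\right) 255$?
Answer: $\frac{393799}{756789} \approx 0.52036$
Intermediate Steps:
$q = -765$
$\frac{\frac{872 + 771}{-1640 - 703} - -673}{q + 2057} = \frac{\frac{872 + 771}{-1640 - 703} - -673}{-765 + 2057} = \frac{\frac{1643}{-2343} + \left(-1191 + 1864\right)}{1292} = \left(1643 \left(- \frac{1}{2343}\right) + 673\right) \frac{1}{1292} = \left(- \frac{1643}{2343} + 673\right) \frac{1}{1292} = \frac{1575196}{2343} \cdot \frac{1}{1292} = \frac{393799}{756789}$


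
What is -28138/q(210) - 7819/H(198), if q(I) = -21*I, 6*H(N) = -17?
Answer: 103684543/37485 ≈ 2766.0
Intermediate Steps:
H(N) = -17/6 (H(N) = (1/6)*(-17) = -17/6)
-28138/q(210) - 7819/H(198) = -28138/((-21*210)) - 7819/(-17/6) = -28138/(-4410) - 7819*(-6/17) = -28138*(-1/4410) + 46914/17 = 14069/2205 + 46914/17 = 103684543/37485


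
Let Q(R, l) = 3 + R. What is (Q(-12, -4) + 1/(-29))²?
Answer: 68644/841 ≈ 81.622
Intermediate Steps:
(Q(-12, -4) + 1/(-29))² = ((3 - 12) + 1/(-29))² = (-9 - 1/29)² = (-262/29)² = 68644/841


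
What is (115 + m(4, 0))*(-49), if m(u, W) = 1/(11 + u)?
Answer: -84574/15 ≈ -5638.3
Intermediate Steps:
(115 + m(4, 0))*(-49) = (115 + 1/(11 + 4))*(-49) = (115 + 1/15)*(-49) = (1726/15)*(-49) = -84574/15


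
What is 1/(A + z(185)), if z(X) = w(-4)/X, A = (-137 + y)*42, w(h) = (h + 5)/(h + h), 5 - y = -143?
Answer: 1480/683759 ≈ 0.0021645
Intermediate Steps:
y = 148 (y = 5 - 1*(-143) = 5 + 143 = 148)
w(h) = (5 + h)/(2*h) (w(h) = (5 + h)/((2*h)) = (5 + h)*(1/(2*h)) = (5 + h)/(2*h))
A = 462 (A = (-137 + 148)*42 = 11*42 = 462)
z(X) = -1/(8*X) (z(X) = ((½)*(5 - 4)/(-4))/X = ((½)*(-¼)*1)/X = -1/(8*X))
1/(A + z(185)) = 1/(462 - ⅛/185) = 1/(462 - ⅛*1/185) = 1/(462 - 1/1480) = 1/(683759/1480) = 1480/683759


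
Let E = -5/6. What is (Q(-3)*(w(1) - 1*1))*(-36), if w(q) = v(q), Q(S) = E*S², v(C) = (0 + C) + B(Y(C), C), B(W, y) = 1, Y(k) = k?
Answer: 270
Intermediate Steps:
E = -⅚ (E = -5*⅙ = -⅚ ≈ -0.83333)
v(C) = 1 + C (v(C) = (0 + C) + 1 = C + 1 = 1 + C)
Q(S) = -5*S²/6
w(q) = 1 + q
(Q(-3)*(w(1) - 1*1))*(-36) = ((-⅚*(-3)²)*((1 + 1) - 1*1))*(-36) = ((-⅚*9)*(2 - 1))*(-36) = -15/2*1*(-36) = -15/2*(-36) = 270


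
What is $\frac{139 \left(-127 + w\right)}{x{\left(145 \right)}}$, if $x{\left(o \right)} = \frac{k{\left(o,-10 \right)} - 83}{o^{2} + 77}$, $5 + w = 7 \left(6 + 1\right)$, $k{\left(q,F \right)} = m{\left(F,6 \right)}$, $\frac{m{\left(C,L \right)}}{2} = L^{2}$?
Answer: $\frac{243453774}{11} \approx 2.2132 \cdot 10^{7}$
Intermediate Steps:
$m{\left(C,L \right)} = 2 L^{2}$
$k{\left(q,F \right)} = 72$ ($k{\left(q,F \right)} = 2 \cdot 6^{2} = 2 \cdot 36 = 72$)
$w = 44$ ($w = -5 + 7 \left(6 + 1\right) = -5 + 7 \cdot 7 = -5 + 49 = 44$)
$x{\left(o \right)} = - \frac{11}{77 + o^{2}}$ ($x{\left(o \right)} = \frac{72 - 83}{o^{2} + 77} = - \frac{11}{77 + o^{2}}$)
$\frac{139 \left(-127 + w\right)}{x{\left(145 \right)}} = \frac{139 \left(-127 + 44\right)}{\left(-11\right) \frac{1}{77 + 145^{2}}} = \frac{139 \left(-83\right)}{\left(-11\right) \frac{1}{77 + 21025}} = - \frac{11537}{\left(-11\right) \frac{1}{21102}} = - \frac{11537}{- \frac{11}{21102}} = \left(-11537\right) \left(- \frac{21102}{11}\right) = \frac{243453774}{11}$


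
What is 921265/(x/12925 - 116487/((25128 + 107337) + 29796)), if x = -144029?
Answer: -19516146854875/251271556 ≈ -77670.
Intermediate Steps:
921265/(x/12925 - 116487/((25128 + 107337) + 29796)) = 921265/(-144029/12925 - 116487/((25128 + 107337) + 29796)) = 921265/(-144029*1/12925 - 116487/(132465 + 29796)) = 921265/(-144029/12925 - 116487/162261) = 921265/(-144029/12925 - 116487*1/162261) = 921265/(-144029/12925 - 12943/18029) = 921265/(-251271556/21184075) = 921265*(-21184075/251271556) = -19516146854875/251271556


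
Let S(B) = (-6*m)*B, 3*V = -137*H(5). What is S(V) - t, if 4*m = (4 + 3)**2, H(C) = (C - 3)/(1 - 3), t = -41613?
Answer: 76513/2 ≈ 38257.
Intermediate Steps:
H(C) = 3/2 - C/2 (H(C) = (-3 + C)/(-2) = (-3 + C)*(-1/2) = 3/2 - C/2)
m = 49/4 (m = (4 + 3)**2/4 = (1/4)*7**2 = (1/4)*49 = 49/4 ≈ 12.250)
V = 137/3 (V = (-137*(3/2 - 1/2*5))/3 = (-137*(3/2 - 5/2))/3 = (-137*(-1))/3 = (1/3)*137 = 137/3 ≈ 45.667)
S(B) = -147*B/2 (S(B) = (-6*49/4)*B = -147*B/2)
S(V) - t = -147/2*137/3 - 1*(-41613) = -6713/2 + 41613 = 76513/2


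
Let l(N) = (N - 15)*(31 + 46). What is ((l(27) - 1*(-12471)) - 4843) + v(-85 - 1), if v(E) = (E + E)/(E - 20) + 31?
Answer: 454985/53 ≈ 8584.6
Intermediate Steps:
l(N) = -1155 + 77*N (l(N) = (-15 + N)*77 = -1155 + 77*N)
v(E) = 31 + 2*E/(-20 + E) (v(E) = (2*E)/(-20 + E) + 31 = 2*E/(-20 + E) + 31 = 31 + 2*E/(-20 + E))
((l(27) - 1*(-12471)) - 4843) + v(-85 - 1) = (((-1155 + 77*27) - 1*(-12471)) - 4843) + (-620 + 33*(-85 - 1))/(-20 + (-85 - 1)) = (((-1155 + 2079) + 12471) - 4843) + (-620 + 33*(-86))/(-20 - 86) = ((924 + 12471) - 4843) + (-620 - 2838)/(-106) = (13395 - 4843) - 1/106*(-3458) = 8552 + 1729/53 = 454985/53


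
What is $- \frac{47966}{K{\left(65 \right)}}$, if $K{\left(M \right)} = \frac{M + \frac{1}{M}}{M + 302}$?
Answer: $- \frac{572114465}{2113} \approx -2.7076 \cdot 10^{5}$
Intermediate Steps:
$K{\left(M \right)} = \frac{M + \frac{1}{M}}{302 + M}$
$- \frac{47966}{K{\left(65 \right)}} = - \frac{47966}{\frac{1}{65} \frac{1}{302 + 65} \left(1 + 65^{2}\right)} = - \frac{47966}{\frac{1}{65} \cdot \frac{1}{367} \left(1 + 4225\right)} = - \frac{47966}{\frac{1}{65} \cdot \frac{1}{367} \cdot 4226} = - \frac{47966}{\frac{4226}{23855}} = \left(-47966\right) \frac{23855}{4226} = - \frac{572114465}{2113}$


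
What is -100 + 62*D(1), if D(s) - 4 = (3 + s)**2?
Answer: 1140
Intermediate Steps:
D(s) = 4 + (3 + s)**2
-100 + 62*D(1) = -100 + 62*(4 + (3 + 1)**2) = -100 + 62*(4 + 4**2) = -100 + 62*(4 + 16) = -100 + 62*20 = -100 + 1240 = 1140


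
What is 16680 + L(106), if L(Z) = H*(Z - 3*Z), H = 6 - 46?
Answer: 25160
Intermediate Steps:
H = -40
L(Z) = 80*Z (L(Z) = -40*(Z - 3*Z) = -(-80)*Z = 80*Z)
16680 + L(106) = 16680 + 80*106 = 16680 + 8480 = 25160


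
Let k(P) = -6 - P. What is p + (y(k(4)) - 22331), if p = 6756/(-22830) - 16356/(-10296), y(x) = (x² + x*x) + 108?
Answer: -71894047763/3264690 ≈ -22022.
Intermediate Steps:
y(x) = 108 + 2*x² (y(x) = (x² + x²) + 108 = 2*x² + 108 = 108 + 2*x²)
p = 4220107/3264690 (p = 6756*(-1/22830) - 16356*(-1/10296) = -1126/3805 + 1363/858 = 4220107/3264690 ≈ 1.2927)
p + (y(k(4)) - 22331) = 4220107/3264690 + ((108 + 2*(-6 - 1*4)²) - 22331) = 4220107/3264690 + ((108 + 2*(-6 - 4)²) - 22331) = 4220107/3264690 + ((108 + 2*(-10)²) - 22331) = 4220107/3264690 + ((108 + 2*100) - 22331) = 4220107/3264690 + ((108 + 200) - 22331) = 4220107/3264690 + (308 - 22331) = 4220107/3264690 - 22023 = -71894047763/3264690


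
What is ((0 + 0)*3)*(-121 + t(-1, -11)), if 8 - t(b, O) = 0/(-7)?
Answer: 0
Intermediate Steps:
t(b, O) = 8 (t(b, O) = 8 - 0/(-7) = 8 - 0*(-1)/7 = 8 - 1*0 = 8 + 0 = 8)
((0 + 0)*3)*(-121 + t(-1, -11)) = ((0 + 0)*3)*(-121 + 8) = (0*3)*(-113) = 0*(-113) = 0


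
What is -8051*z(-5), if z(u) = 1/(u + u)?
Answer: 8051/10 ≈ 805.10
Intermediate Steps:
z(u) = 1/(2*u)
-8051*z(-5) = -8051/(2*(-5)) = -8051*(-1)/(2*5) = -8051*(-⅒) = 8051/10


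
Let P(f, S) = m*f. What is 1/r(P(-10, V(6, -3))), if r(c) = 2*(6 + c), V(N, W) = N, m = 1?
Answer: -⅛ ≈ -0.12500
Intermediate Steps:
P(f, S) = f (P(f, S) = 1*f = f)
r(c) = 12 + 2*c
1/r(P(-10, V(6, -3))) = 1/(12 + 2*(-10)) = 1/(12 - 20) = 1/(-8) = -⅛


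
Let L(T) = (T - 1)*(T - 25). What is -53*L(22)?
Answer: 3339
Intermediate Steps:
L(T) = (-1 + T)*(-25 + T)
-53*L(22) = -53*(25 + 22² - 26*22) = -53*(25 + 484 - 572) = -53*(-63) = 3339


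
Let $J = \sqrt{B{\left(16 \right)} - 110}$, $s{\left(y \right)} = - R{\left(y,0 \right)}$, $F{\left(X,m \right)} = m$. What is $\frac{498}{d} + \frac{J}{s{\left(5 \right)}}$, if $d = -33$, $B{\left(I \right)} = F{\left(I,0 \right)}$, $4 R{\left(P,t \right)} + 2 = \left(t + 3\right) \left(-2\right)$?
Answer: $- \frac{166}{11} + \frac{i \sqrt{110}}{2} \approx -15.091 + 5.244 i$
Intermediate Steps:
$R{\left(P,t \right)} = -2 - \frac{t}{2}$ ($R{\left(P,t \right)} = - \frac{1}{2} + \frac{\left(t + 3\right) \left(-2\right)}{4} = - \frac{1}{2} + \frac{\left(3 + t\right) \left(-2\right)}{4} = - \frac{1}{2} + \frac{-6 - 2 t}{4} = - \frac{1}{2} - \left(\frac{3}{2} + \frac{t}{2}\right) = -2 - \frac{t}{2}$)
$B{\left(I \right)} = 0$
$s{\left(y \right)} = 2$ ($s{\left(y \right)} = - (-2 - 0) = - (-2 + 0) = \left(-1\right) \left(-2\right) = 2$)
$J = i \sqrt{110}$ ($J = \sqrt{0 - 110} = \sqrt{-110} = i \sqrt{110} \approx 10.488 i$)
$\frac{498}{d} + \frac{J}{s{\left(5 \right)}} = \frac{498}{-33} + \frac{i \sqrt{110}}{2} = 498 \left(- \frac{1}{33}\right) + i \sqrt{110} \cdot \frac{1}{2} = - \frac{166}{11} + \frac{i \sqrt{110}}{2}$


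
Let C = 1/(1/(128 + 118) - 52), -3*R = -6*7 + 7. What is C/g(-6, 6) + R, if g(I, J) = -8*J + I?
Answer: 1343096/115119 ≈ 11.667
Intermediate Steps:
R = 35/3 (R = -(-6*7 + 7)/3 = -(-42 + 7)/3 = -1/3*(-35) = 35/3 ≈ 11.667)
C = -246/12791 (C = 1/(1/246 - 52) = 1/(-12791/246) = -246/12791 ≈ -0.019232)
g(I, J) = I - 8*J
C/g(-6, 6) + R = -246/12791/(-6 - 8*6) + 35/3 = -246/12791/(-6 - 48) + 35/3 = -246/12791/(-54) + 35/3 = -1/54*(-246/12791) + 35/3 = 41/115119 + 35/3 = 1343096/115119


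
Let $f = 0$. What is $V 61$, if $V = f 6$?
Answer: $0$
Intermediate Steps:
$V = 0$ ($V = 0 \cdot 6 = 0$)
$V 61 = 0 \cdot 61 = 0$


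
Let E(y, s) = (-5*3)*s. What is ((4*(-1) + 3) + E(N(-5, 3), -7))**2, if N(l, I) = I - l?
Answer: 10816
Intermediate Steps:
E(y, s) = -15*s
((4*(-1) + 3) + E(N(-5, 3), -7))**2 = ((4*(-1) + 3) - 15*(-7))**2 = ((-4 + 3) + 105)**2 = (-1 + 105)**2 = 104**2 = 10816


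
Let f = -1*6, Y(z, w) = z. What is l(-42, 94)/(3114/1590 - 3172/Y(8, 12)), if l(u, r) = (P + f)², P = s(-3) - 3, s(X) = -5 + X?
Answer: -153170/209107 ≈ -0.73250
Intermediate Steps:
f = -6
P = -11 (P = (-5 - 3) - 3 = -8 - 3 = -11)
l(u, r) = 289 (l(u, r) = (-11 - 6)² = (-17)² = 289)
l(-42, 94)/(3114/1590 - 3172/Y(8, 12)) = 289/(3114/1590 - 3172/8) = 289/(3114*(1/1590) - 3172*⅛) = 289/(519/265 - 793/2) = 289/(-209107/530) = 289*(-530/209107) = -153170/209107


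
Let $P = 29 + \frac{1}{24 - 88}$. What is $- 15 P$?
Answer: $- \frac{27825}{64} \approx -434.77$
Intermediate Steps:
$P = \frac{1855}{64}$ ($P = 29 + \frac{1}{-64} = 29 - \frac{1}{64} = \frac{1855}{64} \approx 28.984$)
$- 15 P = \left(-15\right) \frac{1855}{64} = - \frac{27825}{64}$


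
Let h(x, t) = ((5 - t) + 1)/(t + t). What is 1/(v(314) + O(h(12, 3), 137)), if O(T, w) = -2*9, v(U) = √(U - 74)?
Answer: -3/14 - √15/21 ≈ -0.39871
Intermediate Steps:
v(U) = √(-74 + U)
h(x, t) = (6 - t)/(2*t) (h(x, t) = (6 - t)/((2*t)) = (6 - t)*(1/(2*t)) = (6 - t)/(2*t))
O(T, w) = -18
1/(v(314) + O(h(12, 3), 137)) = 1/(√(-74 + 314) - 18) = 1/(√240 - 18) = 1/(4*√15 - 18) = 1/(-18 + 4*√15)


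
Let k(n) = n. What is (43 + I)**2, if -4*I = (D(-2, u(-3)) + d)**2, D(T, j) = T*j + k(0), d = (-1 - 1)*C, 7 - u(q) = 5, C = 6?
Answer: 441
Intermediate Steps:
u(q) = 2 (u(q) = 7 - 1*5 = 7 - 5 = 2)
d = -12 (d = (-1 - 1)*6 = -2*6 = -12)
D(T, j) = T*j (D(T, j) = T*j + 0 = T*j)
I = -64 (I = -(-2*2 - 12)**2/4 = -(-4 - 12)**2/4 = -1/4*(-16)**2 = -1/4*256 = -64)
(43 + I)**2 = (43 - 64)**2 = (-21)**2 = 441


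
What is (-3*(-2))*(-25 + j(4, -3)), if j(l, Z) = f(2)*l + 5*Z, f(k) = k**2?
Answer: -144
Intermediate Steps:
j(l, Z) = 4*l + 5*Z (j(l, Z) = 2**2*l + 5*Z = 4*l + 5*Z)
(-3*(-2))*(-25 + j(4, -3)) = (-3*(-2))*(-25 + (4*4 + 5*(-3))) = 6*(-25 + (16 - 15)) = 6*(-25 + 1) = 6*(-24) = -144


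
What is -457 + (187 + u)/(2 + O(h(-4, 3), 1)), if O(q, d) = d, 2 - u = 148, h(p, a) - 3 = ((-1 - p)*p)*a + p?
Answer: -1330/3 ≈ -443.33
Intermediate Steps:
h(p, a) = 3 + p + a*p*(-1 - p) (h(p, a) = 3 + (((-1 - p)*p)*a + p) = 3 + ((p*(-1 - p))*a + p) = 3 + (a*p*(-1 - p) + p) = 3 + (p + a*p*(-1 - p)) = 3 + p + a*p*(-1 - p))
u = -146 (u = 2 - 1*148 = 2 - 148 = -146)
-457 + (187 + u)/(2 + O(h(-4, 3), 1)) = -457 + (187 - 146)/(2 + 1) = -457 + 41/3 = -1330/3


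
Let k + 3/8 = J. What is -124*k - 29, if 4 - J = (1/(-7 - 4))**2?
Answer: -115549/242 ≈ -477.48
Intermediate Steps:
J = 483/121 (J = 4 - (1/(-7 - 4))**2 = 4 - (1/(-11))**2 = 4 - (-1/11)**2 = 4 - 1*1/121 = 4 - 1/121 = 483/121 ≈ 3.9917)
k = 3501/968 (k = -3/8 + 483/121 = 3501/968 ≈ 3.6167)
-124*k - 29 = -124*3501/968 - 29 = -108531/242 - 29 = -115549/242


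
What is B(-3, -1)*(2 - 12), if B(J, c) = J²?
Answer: -90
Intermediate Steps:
B(-3, -1)*(2 - 12) = (-3)²*(2 - 12) = 9*(-10) = -90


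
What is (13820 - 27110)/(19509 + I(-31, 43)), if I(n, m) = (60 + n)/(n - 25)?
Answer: -148848/218495 ≈ -0.68124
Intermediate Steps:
I(n, m) = (60 + n)/(-25 + n)
(13820 - 27110)/(19509 + I(-31, 43)) = (13820 - 27110)/(19509 + (60 - 31)/(-25 - 31)) = -13290/(19509 + 29/(-56)) = -13290/(19509 - 1/56*29) = -13290/(19509 - 29/56) = -13290/1092475/56 = -13290*56/1092475 = -148848/218495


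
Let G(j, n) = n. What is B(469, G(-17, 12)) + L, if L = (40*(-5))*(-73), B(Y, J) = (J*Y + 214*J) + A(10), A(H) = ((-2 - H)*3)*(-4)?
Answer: 22940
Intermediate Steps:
A(H) = 24 + 12*H (A(H) = (-6 - 3*H)*(-4) = 24 + 12*H)
B(Y, J) = 144 + 214*J + J*Y (B(Y, J) = (J*Y + 214*J) + (24 + 12*10) = (214*J + J*Y) + (24 + 120) = (214*J + J*Y) + 144 = 144 + 214*J + J*Y)
L = 14600 (L = -200*(-73) = 14600)
B(469, G(-17, 12)) + L = (144 + 214*12 + 12*469) + 14600 = (144 + 2568 + 5628) + 14600 = 8340 + 14600 = 22940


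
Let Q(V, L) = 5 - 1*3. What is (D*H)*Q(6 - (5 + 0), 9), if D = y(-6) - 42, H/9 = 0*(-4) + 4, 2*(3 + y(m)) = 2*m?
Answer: -3672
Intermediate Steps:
y(m) = -3 + m (y(m) = -3 + (2*m)/2 = -3 + m)
Q(V, L) = 2 (Q(V, L) = 5 - 3 = 2)
H = 36 (H = 9*(0*(-4) + 4) = 9*(0 + 4) = 9*4 = 36)
D = -51 (D = (-3 - 6) - 42 = -9 - 42 = -51)
(D*H)*Q(6 - (5 + 0), 9) = -51*36*2 = -1836*2 = -3672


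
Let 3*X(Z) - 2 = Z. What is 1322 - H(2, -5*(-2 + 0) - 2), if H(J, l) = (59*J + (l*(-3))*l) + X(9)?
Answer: 4177/3 ≈ 1392.3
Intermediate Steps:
X(Z) = ⅔ + Z/3
H(J, l) = 11/3 - 3*l² + 59*J (H(J, l) = (59*J + (l*(-3))*l) + (⅔ + (⅓)*9) = (59*J + (-3*l)*l) + (⅔ + 3) = (59*J - 3*l²) + 11/3 = (-3*l² + 59*J) + 11/3 = 11/3 - 3*l² + 59*J)
1322 - H(2, -5*(-2 + 0) - 2) = 1322 - (11/3 - 3*(-5*(-2 + 0) - 2)² + 59*2) = 1322 - (11/3 - 3*(-5*(-2) - 2)² + 118) = 1322 - (11/3 - 3*(10 - 2)² + 118) = 1322 - (11/3 - 3*8² + 118) = 1322 - (11/3 - 3*64 + 118) = 1322 - (11/3 - 192 + 118) = 1322 - 1*(-211/3) = 1322 + 211/3 = 4177/3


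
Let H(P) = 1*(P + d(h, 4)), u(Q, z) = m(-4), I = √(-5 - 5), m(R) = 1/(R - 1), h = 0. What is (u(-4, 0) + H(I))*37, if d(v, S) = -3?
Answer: -592/5 + 37*I*√10 ≈ -118.4 + 117.0*I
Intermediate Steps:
m(R) = 1/(-1 + R)
I = I*√10 (I = √(-10) = I*√10 ≈ 3.1623*I)
u(Q, z) = -⅕ (u(Q, z) = 1/(-1 - 4) = 1/(-5) = -⅕)
H(P) = -3 + P (H(P) = 1*(P - 3) = 1*(-3 + P) = -3 + P)
(u(-4, 0) + H(I))*37 = (-⅕ + (-3 + I*√10))*37 = (-16/5 + I*√10)*37 = -592/5 + 37*I*√10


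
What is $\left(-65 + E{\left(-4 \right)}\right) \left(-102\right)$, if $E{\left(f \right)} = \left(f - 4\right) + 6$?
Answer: $6834$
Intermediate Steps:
$E{\left(f \right)} = 2 + f$ ($E{\left(f \right)} = \left(-4 + f\right) + 6 = 2 + f$)
$\left(-65 + E{\left(-4 \right)}\right) \left(-102\right) = \left(-65 + \left(2 - 4\right)\right) \left(-102\right) = \left(-65 - 2\right) \left(-102\right) = \left(-67\right) \left(-102\right) = 6834$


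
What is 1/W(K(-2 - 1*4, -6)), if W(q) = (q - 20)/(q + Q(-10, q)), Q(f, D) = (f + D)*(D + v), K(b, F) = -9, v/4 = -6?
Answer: -618/29 ≈ -21.310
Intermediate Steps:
v = -24 (v = 4*(-6) = -24)
Q(f, D) = (-24 + D)*(D + f) (Q(f, D) = (f + D)*(D - 24) = (D + f)*(-24 + D) = (-24 + D)*(D + f))
W(q) = (-20 + q)/(240 + q**2 - 33*q) (W(q) = (q - 20)/(q + (q**2 - 24*q - 24*(-10) + q*(-10))) = (-20 + q)/(q + (q**2 - 24*q + 240 - 10*q)) = (-20 + q)/(q + (240 + q**2 - 34*q)) = (-20 + q)/(240 + q**2 - 33*q))
1/W(K(-2 - 1*4, -6)) = 1/((-20 - 9)/(240 + (-9)**2 - 33*(-9))) = 1/(-29/(240 + 81 + 297)) = 1/(-29/618) = -618/29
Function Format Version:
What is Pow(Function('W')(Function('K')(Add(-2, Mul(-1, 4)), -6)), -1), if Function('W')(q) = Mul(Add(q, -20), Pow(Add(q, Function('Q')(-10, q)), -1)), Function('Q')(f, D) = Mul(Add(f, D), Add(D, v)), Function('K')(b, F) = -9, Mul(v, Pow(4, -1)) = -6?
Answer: Rational(-618, 29) ≈ -21.310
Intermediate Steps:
v = -24 (v = Mul(4, -6) = -24)
Function('Q')(f, D) = Mul(Add(-24, D), Add(D, f)) (Function('Q')(f, D) = Mul(Add(f, D), Add(D, -24)) = Mul(Add(D, f), Add(-24, D)) = Mul(Add(-24, D), Add(D, f)))
Function('W')(q) = Mul(Pow(Add(240, Pow(q, 2), Mul(-33, q)), -1), Add(-20, q)) (Function('W')(q) = Mul(Add(q, -20), Pow(Add(q, Add(Pow(q, 2), Mul(-24, q), Mul(-24, -10), Mul(q, -10))), -1)) = Mul(Add(-20, q), Pow(Add(q, Add(Pow(q, 2), Mul(-24, q), 240, Mul(-10, q))), -1)) = Mul(Add(-20, q), Pow(Add(q, Add(240, Pow(q, 2), Mul(-34, q))), -1)) = Mul(Add(-20, q), Pow(Add(240, Pow(q, 2), Mul(-33, q)), -1)) = Mul(Pow(Add(240, Pow(q, 2), Mul(-33, q)), -1), Add(-20, q)))
Pow(Function('W')(Function('K')(Add(-2, Mul(-1, 4)), -6)), -1) = Pow(Mul(Pow(Add(240, Pow(-9, 2), Mul(-33, -9)), -1), Add(-20, -9)), -1) = Pow(Mul(Pow(Add(240, 81, 297), -1), -29), -1) = Pow(Mul(Pow(618, -1), -29), -1) = Pow(Mul(Rational(1, 618), -29), -1) = Pow(Rational(-29, 618), -1) = Rational(-618, 29)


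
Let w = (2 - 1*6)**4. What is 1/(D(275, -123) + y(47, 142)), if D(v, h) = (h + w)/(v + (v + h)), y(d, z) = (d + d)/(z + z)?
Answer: 8662/5565 ≈ 1.5565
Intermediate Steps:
y(d, z) = d/z (y(d, z) = (2*d)/((2*z)) = (2*d)*(1/(2*z)) = d/z)
w = 256 (w = (2 - 6)**4 = (-4)**4 = 256)
D(v, h) = (256 + h)/(h + 2*v) (D(v, h) = (h + 256)/(v + (v + h)) = (256 + h)/(v + (h + v)) = (256 + h)/(h + 2*v))
1/(D(275, -123) + y(47, 142)) = 1/((256 - 123)/(-123 + 2*275) + 47/142) = 1/(133/(-123 + 550) + 47*(1/142)) = 1/(133/427 + 47/142) = 1/((1/427)*133 + 47/142) = 1/(19/61 + 47/142) = 1/(5565/8662) = 8662/5565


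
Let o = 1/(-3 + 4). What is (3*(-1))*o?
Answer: -3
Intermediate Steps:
o = 1 (o = 1/1 = 1)
(3*(-1))*o = (3*(-1))*1 = -3*1 = -3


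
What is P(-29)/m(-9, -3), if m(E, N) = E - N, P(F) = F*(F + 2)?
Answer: -261/2 ≈ -130.50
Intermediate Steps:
P(F) = F*(2 + F)
P(-29)/m(-9, -3) = (-29*(2 - 29))/(-9 - 1*(-3)) = (-29*(-27))/(-9 + 3) = 783/(-6) = 783*(-1/6) = -261/2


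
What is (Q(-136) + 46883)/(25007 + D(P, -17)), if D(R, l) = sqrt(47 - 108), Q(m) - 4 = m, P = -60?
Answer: 1169102257/625350110 - 46751*I*sqrt(61)/625350110 ≈ 1.8695 - 0.00058389*I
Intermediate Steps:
Q(m) = 4 + m
D(R, l) = I*sqrt(61) (D(R, l) = sqrt(-61) = I*sqrt(61))
(Q(-136) + 46883)/(25007 + D(P, -17)) = ((4 - 136) + 46883)/(25007 + I*sqrt(61)) = (-132 + 46883)/(25007 + I*sqrt(61)) = 46751/(25007 + I*sqrt(61))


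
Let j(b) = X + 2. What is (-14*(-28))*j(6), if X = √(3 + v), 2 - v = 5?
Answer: 784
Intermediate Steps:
v = -3 (v = 2 - 1*5 = 2 - 5 = -3)
X = 0 (X = √(3 - 3) = √0 = 0)
j(b) = 2 (j(b) = 0 + 2 = 2)
(-14*(-28))*j(6) = -14*(-28)*2 = 392*2 = 784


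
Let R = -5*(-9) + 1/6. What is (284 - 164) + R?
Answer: 991/6 ≈ 165.17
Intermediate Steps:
R = 271/6 (R = 45 + 1/6 = 271/6 ≈ 45.167)
(284 - 164) + R = (284 - 164) + 271/6 = 120 + 271/6 = 991/6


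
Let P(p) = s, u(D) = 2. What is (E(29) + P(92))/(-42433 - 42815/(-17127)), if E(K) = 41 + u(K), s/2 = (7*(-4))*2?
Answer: 1181763/726707176 ≈ 0.0016262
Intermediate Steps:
s = -112 (s = 2*((7*(-4))*2) = 2*(-28*2) = 2*(-56) = -112)
E(K) = 43 (E(K) = 41 + 2 = 43)
P(p) = -112
(E(29) + P(92))/(-42433 - 42815/(-17127)) = (43 - 112)/(-42433 - 42815/(-17127)) = -69/(-42433 - 42815*(-1/17127)) = -69/(-42433 + 42815/17127) = -69/(-726707176/17127) = -69*(-17127/726707176) = 1181763/726707176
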